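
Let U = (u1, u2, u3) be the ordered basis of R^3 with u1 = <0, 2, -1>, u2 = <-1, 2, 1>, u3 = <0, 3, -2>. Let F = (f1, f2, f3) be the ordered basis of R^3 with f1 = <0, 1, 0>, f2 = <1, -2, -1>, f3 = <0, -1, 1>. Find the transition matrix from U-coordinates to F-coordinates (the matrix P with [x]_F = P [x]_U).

Let M have columns uj and N have columns fj. Then for every x, N [x]_F = x = M [x]_U, so P = N^(-1) M.
Since det N = -1, N^(-1) has integer entries; multiplying gives P = [[1, 0, 1], [0, -1, 0], [-1, 0, -2]].

[[1, 0, 1], [0, -1, 0], [-1, 0, -2]]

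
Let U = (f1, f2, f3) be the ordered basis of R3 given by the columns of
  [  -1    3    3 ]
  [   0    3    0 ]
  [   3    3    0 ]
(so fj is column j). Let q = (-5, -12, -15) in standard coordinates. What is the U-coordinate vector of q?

(-1, -4, 2)

[q]_U is the unique c with M c = q, where M has columns f1, ..., f3.
Row-reducing the augmented matrix [M | q] gives c = (-1, -4, 2).
Check: -f1 - 4f2 + 2f3 = (-5, -12, -15).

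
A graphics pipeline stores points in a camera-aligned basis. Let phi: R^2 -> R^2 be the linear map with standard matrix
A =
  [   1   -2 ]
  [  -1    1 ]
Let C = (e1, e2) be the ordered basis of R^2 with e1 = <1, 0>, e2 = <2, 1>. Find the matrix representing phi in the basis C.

With P the matrix whose columns are e1, e2, [phi]_C = P^(-1) A P.
Column by column: phi(e1) = A e1 = <1, -1>; its C-coordinates <3, -1> give column 1.
Continuing for each basis vector yields [phi]_C = [[3, 2], [-1, -1]].

[[3, 2], [-1, -1]]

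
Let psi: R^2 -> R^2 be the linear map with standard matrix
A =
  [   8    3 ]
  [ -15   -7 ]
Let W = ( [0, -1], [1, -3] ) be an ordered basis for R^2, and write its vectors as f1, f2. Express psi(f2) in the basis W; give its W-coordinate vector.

Compute psi(f2) = A f2 = [-1, 6] in standard coordinates.
Then write this in W-coordinates: solve for y in y_1 f1 + y_2 f2 = [-1, 6].
This gives y = [-3, -1], which is column 2 of [psi]_W.

[-3, -1]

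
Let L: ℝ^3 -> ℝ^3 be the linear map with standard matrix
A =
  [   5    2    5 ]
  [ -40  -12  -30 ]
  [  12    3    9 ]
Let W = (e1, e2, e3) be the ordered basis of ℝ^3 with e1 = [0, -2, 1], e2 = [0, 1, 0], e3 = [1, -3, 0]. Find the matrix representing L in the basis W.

Let P have columns e1, ..., e3. Then [L]_W = P^(-1) A P.
Here det P = -1, so P^(-1) is integer; computing A P first and then P^(-1)(A P) gives [[3, 3, 3], [3, 0, -1], [1, 2, -1]].

[[3, 3, 3], [3, 0, -1], [1, 2, -1]]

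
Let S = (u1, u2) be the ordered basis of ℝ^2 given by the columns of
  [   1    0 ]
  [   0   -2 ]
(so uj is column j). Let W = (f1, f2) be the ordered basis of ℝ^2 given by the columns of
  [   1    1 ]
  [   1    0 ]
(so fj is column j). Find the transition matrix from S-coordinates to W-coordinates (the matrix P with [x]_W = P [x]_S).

[[0, -2], [1, 2]]

Take x = uj: its S-coordinates are the j-th standard unit vector, so P e_j — column j of P — equals [uj]_W.
u1 = 0·f1 + f2, giving column 1 = [0, 1]; repeating for each j gives P = [[0, -2], [1, 2]].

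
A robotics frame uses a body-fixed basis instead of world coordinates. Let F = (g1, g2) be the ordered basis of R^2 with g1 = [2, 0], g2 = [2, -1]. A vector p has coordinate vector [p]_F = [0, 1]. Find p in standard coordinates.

[2, -1]

The coordinates say p = 0·g1 + g2; adding the scaled basis vectors gives [2, -1].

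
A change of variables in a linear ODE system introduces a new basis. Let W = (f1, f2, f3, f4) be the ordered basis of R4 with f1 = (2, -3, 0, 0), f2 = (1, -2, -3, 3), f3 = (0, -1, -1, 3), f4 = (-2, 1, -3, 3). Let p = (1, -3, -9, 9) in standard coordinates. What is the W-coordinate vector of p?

(-1, 3, 0, 0)

We seek scalars with c_1 f1 + ... + c_4 f4 = p; equivalently solve M c = p where the columns of M are f1, ..., f4.
Gaussian elimination on [M | p] yields c = (-1, 3, 0, 0).
Check: -f1 + 3f2 + 0·f3 + 0·f4 = (1, -3, -9, 9).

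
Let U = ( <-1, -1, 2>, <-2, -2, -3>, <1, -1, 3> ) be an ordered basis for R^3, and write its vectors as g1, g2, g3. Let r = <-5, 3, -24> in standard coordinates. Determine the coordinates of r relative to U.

<-3, 2, -4>

Write r = c_1 g1 + ... + c_3 g3 and solve for the c_i.
Solving this 3x3 system gives c = (-3, 2, -4).
Check: -3g1 + 2g2 - 4g3 = <-5, 3, -24>.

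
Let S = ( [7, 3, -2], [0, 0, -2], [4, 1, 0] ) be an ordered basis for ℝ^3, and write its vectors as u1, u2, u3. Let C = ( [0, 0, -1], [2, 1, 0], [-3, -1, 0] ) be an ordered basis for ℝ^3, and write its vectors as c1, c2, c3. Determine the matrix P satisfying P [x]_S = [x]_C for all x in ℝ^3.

[[2, 2, 0], [2, 0, -1], [-1, 0, -2]]

Let M have columns uj and N have columns cj. Then for every x, N [x]_C = x = M [x]_S, so P = N^(-1) M.
Since det N = -1, N^(-1) has integer entries; multiplying gives P = [[2, 2, 0], [2, 0, -1], [-1, 0, -2]].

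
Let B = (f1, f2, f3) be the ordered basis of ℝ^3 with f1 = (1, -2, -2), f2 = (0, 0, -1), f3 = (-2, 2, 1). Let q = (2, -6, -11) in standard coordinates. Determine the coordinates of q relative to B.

Write q = c_1 f1 + ... + c_3 f3 and solve for the c_i.
Row-reducing the augmented matrix [M | q] gives c = (4, 4, 1).
Check: 4f1 + 4f2 + f3 = (2, -6, -11).

(4, 4, 1)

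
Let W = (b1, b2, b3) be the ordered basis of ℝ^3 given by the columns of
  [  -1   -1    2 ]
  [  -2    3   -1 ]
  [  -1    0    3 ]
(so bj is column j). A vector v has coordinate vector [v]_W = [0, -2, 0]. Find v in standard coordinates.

[2, -6, 0]

By definition v = 0·b1 - 2b2 + 0·b3.
Summing componentwise gives [2, -6, 0].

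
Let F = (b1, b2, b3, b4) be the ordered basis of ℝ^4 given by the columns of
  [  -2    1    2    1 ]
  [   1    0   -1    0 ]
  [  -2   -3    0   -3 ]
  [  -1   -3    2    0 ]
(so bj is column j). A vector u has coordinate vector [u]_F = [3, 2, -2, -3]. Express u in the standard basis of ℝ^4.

By definition u = 3b1 + 2b2 - 2b3 - 3b4.
Summing componentwise gives [-11, 5, -3, -13].

[-11, 5, -3, -13]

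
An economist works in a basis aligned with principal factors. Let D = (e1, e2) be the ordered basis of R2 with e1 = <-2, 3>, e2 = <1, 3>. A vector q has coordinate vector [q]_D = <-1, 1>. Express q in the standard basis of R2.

<3, 0>

By definition q = -e1 + e2.
Summing componentwise gives <3, 0>.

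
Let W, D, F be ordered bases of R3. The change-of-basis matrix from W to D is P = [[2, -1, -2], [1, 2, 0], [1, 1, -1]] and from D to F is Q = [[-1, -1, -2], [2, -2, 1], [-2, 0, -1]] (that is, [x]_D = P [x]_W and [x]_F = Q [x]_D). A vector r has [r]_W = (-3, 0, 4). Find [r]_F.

(31, -29, 35)

Composing the changes, [r]_F = Q P [r]_W.
Q P = [[-5, -3, 4], [3, -5, -5], [-5, 1, 5]]; applying this to (-3, 0, 4) gives (31, -29, 35).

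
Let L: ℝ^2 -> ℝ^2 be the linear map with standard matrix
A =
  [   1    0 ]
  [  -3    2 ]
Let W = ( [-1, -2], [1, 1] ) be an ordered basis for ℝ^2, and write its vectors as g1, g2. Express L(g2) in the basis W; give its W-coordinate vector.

Compute L(g2) = A g2 = [1, -1] in standard coordinates.
Then write this in W-coordinates: solve for y in y_1 g1 + y_2 g2 = [1, -1].
This gives y = [2, 3], which is column 2 of [L]_W.

[2, 3]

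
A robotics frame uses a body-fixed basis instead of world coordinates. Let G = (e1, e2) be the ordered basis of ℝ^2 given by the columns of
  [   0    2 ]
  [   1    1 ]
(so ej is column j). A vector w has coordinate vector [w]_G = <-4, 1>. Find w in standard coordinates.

w = M [w]_G, where M has columns e1, e2.
Carrying out the matrix-vector product, w = <2, -3>.

<2, -3>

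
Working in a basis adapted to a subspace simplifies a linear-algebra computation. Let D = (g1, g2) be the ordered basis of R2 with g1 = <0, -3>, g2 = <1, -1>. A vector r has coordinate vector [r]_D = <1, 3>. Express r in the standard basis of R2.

<3, -6>

By definition r = g1 + 3g2.
Summing componentwise gives <3, -6>.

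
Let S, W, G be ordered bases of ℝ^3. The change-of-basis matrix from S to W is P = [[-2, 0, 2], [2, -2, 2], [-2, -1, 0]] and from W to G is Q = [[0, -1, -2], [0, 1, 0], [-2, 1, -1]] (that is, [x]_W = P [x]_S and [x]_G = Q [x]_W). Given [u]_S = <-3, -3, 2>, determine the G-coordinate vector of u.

<-22, 4, -25>

Apply P to get W-coordinates <10, 4, 9>, then Q to get G-coordinates.
The result is [u]_G = <-22, 4, -25>.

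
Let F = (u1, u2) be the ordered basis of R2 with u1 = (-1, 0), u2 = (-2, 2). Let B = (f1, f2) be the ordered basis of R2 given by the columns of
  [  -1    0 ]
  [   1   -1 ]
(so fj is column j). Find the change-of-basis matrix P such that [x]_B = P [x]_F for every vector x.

Let M have columns uj and N have columns fj. Then for every x, N [x]_B = x = M [x]_F, so P = N^(-1) M.
Since det N = 1, N^(-1) has integer entries; multiplying gives P = [[1, 2], [1, 0]].

[[1, 2], [1, 0]]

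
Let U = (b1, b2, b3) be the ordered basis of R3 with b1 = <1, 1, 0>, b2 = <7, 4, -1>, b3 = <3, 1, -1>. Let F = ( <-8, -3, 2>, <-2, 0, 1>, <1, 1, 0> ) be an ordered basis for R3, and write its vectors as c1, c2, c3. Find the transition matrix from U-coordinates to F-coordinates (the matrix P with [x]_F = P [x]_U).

Let M have columns bj and N have columns cj. Then for every x, N [x]_F = x = M [x]_U, so P = N^(-1) M.
Since det N = 1, N^(-1) has integer entries; multiplying gives P = [[0, -1, 0], [0, 1, -1], [1, 1, 1]].

[[0, -1, 0], [0, 1, -1], [1, 1, 1]]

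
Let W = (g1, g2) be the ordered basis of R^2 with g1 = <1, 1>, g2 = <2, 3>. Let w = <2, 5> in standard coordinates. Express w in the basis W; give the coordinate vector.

<-4, 3>

Write w = c_1 g1 + c_2 g2 and solve for the c_i.
System: c_1 + 2c_2 = 2, c_1 + 3c_2 = 5; solving gives c_1 = -4, c_2 = 3.
Check: -4g1 + 3g2 = <2, 5>.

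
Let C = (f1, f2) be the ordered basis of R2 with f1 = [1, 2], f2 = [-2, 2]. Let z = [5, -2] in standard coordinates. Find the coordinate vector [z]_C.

We seek scalars with c_1 f1 + c_2 f2 = z; equivalently solve M c = z where the columns of M are f1, f2.
System: c_1 - 2c_2 = 5, 2c_1 + 2c_2 = -2; solving gives c_1 = 1, c_2 = -2.
Check: f1 - 2f2 = [5, -2].

[1, -2]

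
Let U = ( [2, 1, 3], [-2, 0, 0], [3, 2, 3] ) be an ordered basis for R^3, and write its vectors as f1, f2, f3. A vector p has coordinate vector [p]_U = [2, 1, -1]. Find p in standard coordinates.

p = M [p]_U, where M has columns f1, ..., f3.
Carrying out the matrix-vector product, p = [-1, 0, 3].

[-1, 0, 3]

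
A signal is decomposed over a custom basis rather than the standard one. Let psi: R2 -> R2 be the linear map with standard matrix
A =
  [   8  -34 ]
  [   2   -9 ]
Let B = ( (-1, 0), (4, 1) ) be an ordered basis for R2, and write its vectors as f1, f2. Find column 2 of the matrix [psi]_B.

Compute psi(f2) = A f2 = (-2, -1) in standard coordinates.
Then write this in B-coordinates: solve for y in y_1 f1 + y_2 f2 = (-2, -1).
This gives y = (-2, -1), which is column 2 of [psi]_B.

(-2, -1)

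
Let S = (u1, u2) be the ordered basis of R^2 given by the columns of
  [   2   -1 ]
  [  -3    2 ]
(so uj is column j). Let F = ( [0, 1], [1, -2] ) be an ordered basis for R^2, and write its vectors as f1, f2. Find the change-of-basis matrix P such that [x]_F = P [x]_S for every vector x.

Column j of P is [uj]_F, since P maps S-coordinates to F-coordinates.
Expressing u1 in F: u1 = f1 + 2f2, so column 1 of P is [1, 2].
Doing the same for each uj gives P = [[1, 0], [2, -1]].

[[1, 0], [2, -1]]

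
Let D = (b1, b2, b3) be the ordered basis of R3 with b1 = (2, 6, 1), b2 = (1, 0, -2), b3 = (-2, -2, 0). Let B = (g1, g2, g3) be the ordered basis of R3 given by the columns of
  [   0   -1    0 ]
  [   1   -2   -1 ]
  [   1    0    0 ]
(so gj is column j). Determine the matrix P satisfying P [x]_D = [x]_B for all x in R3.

Let M have columns bj and N have columns gj. Then for every x, N [x]_B = x = M [x]_D, so P = N^(-1) M.
Since det N = 1, N^(-1) has integer entries; multiplying gives P = [[1, -2, 0], [-2, -1, 2], [-1, 0, -2]].

[[1, -2, 0], [-2, -1, 2], [-1, 0, -2]]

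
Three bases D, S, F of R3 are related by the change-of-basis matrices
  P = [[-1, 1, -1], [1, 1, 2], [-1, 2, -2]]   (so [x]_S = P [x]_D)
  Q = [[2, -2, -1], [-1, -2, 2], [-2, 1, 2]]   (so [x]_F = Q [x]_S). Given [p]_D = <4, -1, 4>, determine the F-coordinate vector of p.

<-26, -41, 1>

First [p]_S = P [p]_D = <-9, 11, -14>.
Then [p]_F = Q [p]_S = <-26, -41, 1>.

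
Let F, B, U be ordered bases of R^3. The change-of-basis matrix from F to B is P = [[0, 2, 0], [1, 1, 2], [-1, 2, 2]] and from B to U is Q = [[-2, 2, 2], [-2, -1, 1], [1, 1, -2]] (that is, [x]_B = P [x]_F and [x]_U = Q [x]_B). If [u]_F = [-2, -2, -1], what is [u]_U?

[-12, 10, -2]

Apply P to get B-coordinates [-4, -6, -4], then Q to get U-coordinates.
The result is [u]_U = [-12, 10, -2].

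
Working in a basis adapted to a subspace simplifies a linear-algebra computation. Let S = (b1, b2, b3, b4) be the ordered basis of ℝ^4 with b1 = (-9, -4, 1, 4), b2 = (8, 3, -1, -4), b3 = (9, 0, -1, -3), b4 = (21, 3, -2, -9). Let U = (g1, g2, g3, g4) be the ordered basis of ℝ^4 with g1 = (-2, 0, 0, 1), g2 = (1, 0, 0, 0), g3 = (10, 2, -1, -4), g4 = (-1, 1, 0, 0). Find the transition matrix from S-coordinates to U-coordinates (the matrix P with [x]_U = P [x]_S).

[[0, 0, 1, -1], [-1, -1, -1, -2], [-1, 1, 1, 2], [-2, 1, -2, -1]]

Let M have columns bj and N have columns gj. Then for every x, N [x]_U = x = M [x]_S, so P = N^(-1) M.
Since det N = -1, N^(-1) has integer entries; multiplying gives P = [[0, 0, 1, -1], [-1, -1, -1, -2], [-1, 1, 1, 2], [-2, 1, -2, -1]].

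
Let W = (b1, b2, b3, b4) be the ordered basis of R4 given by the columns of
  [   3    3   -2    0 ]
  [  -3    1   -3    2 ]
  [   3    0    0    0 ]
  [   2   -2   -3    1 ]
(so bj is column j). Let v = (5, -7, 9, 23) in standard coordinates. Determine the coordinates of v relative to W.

(3, -4, -4, -3)

Write v = c_1 b1 + ... + c_4 b4 and solve for the c_i.
Row-reducing the augmented matrix [M | v] gives c = (3, -4, -4, -3).
Check: 3b1 - 4b2 - 4b3 - 3b4 = (5, -7, 9, 23).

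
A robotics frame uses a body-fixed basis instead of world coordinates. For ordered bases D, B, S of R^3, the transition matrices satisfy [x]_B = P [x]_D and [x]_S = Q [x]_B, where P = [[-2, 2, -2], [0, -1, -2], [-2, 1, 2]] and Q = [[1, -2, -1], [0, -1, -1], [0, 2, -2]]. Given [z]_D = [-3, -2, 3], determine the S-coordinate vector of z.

[-6, -6, -28]

Composing the changes, [z]_S = Q P [z]_D.
Q P = [[0, 3, 0], [2, 0, 0], [4, -4, -8]]; applying this to [-3, -2, 3] gives [-6, -6, -28].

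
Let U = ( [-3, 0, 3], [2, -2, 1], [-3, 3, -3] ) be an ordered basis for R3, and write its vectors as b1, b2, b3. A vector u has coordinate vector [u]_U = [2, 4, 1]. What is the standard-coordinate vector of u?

The coordinates say u = 2b1 + 4b2 + b3; adding the scaled basis vectors gives [-1, -5, 7].

[-1, -5, 7]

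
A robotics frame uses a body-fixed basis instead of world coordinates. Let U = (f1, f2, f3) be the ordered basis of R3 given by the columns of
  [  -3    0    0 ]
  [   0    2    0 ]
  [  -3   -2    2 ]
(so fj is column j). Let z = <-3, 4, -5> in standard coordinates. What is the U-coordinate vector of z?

<1, 2, 1>

[z]_U is the unique c with M c = z, where M has columns f1, ..., f3.
Gaussian elimination on [M | z] yields c = (1, 2, 1).
Check: f1 + 2f2 + f3 = <-3, 4, -5>.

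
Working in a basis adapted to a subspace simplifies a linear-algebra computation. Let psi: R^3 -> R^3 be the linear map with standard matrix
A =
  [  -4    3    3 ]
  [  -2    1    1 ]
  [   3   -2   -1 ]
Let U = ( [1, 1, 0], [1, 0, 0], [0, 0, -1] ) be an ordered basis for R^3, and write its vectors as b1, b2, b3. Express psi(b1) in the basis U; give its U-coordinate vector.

Column 1 of [psi]_U is the U-coordinate vector of psi(b1).
In standard coordinates psi(b1) = A b1 = [-1, -1, 1].
Converting to U: [-1, -1, 1] = -b1 + 0·b2 - b3, so the coordinate vector is [-1, 0, -1].

[-1, 0, -1]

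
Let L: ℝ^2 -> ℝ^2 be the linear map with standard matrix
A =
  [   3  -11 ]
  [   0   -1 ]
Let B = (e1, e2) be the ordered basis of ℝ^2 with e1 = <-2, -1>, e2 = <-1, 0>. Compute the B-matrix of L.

With P the matrix whose columns are e1, e2, [L]_B = P^(-1) A P.
Column by column: L(e1) = A e1 = <5, 1>; its B-coordinates <-1, -3> give column 1.
Continuing for each basis vector yields [L]_B = [[-1, 0], [-3, 3]].

[[-1, 0], [-3, 3]]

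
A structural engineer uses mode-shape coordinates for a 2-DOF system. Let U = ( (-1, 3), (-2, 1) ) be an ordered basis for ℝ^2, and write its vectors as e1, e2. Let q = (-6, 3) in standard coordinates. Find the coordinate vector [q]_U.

(0, 3)

We seek scalars with c_1 e1 + c_2 e2 = q; equivalently solve M c = q where the columns of M are e1, e2.
System: -c_1 - 2c_2 = -6, 3c_1 + c_2 = 3; solving gives c_1 = 0, c_2 = 3.
Check: 0·e1 + 3e2 = (-6, 3).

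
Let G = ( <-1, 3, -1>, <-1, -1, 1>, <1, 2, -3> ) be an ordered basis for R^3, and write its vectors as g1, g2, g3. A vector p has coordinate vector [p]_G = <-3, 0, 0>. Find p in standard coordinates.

<3, -9, 3>

By definition p = -3g1 + 0·g2 + 0·g3.
Summing componentwise gives <3, -9, 3>.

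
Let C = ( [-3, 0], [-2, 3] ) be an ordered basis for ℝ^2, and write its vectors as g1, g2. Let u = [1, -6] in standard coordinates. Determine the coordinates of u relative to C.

[1, -2]

Write u = c_1 g1 + c_2 g2 and solve for the c_i.
System: -3c_1 - 2c_2 = 1, 0c_1 + 3c_2 = -6; solving gives c_1 = 1, c_2 = -2.
Check: g1 - 2g2 = [1, -6].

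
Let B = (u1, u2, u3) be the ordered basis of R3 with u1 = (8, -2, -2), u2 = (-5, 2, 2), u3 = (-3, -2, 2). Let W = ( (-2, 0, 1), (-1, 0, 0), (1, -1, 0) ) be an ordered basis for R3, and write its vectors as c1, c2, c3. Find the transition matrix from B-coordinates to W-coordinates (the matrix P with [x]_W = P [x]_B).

Column j of P is [uj]_W, since P maps B-coordinates to W-coordinates.
Expressing u1 in W: u1 = -2c1 - 2c2 + 2c3, so column 1 of P is (-2, -2, 2).
Doing the same for each uj gives P = [[-2, 2, 2], [-2, -1, 1], [2, -2, 2]].

[[-2, 2, 2], [-2, -1, 1], [2, -2, 2]]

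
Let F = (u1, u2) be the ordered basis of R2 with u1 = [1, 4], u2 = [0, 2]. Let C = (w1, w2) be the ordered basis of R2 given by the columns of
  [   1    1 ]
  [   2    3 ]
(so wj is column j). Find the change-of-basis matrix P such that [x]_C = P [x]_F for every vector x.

[[-1, -2], [2, 2]]

Take x = uj: its F-coordinates are the j-th standard unit vector, so P e_j — column j of P — equals [uj]_C.
u1 = -w1 + 2w2, giving column 1 = [-1, 2]; repeating for each j gives P = [[-1, -2], [2, 2]].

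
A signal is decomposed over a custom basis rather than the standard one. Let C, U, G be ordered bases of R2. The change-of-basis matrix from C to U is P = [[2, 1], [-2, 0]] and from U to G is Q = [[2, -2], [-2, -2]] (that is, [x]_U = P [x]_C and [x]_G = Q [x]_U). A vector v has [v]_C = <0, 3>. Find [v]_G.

Apply P to get U-coordinates <3, 0>, then Q to get G-coordinates.
The result is [v]_G = <6, -6>.

<6, -6>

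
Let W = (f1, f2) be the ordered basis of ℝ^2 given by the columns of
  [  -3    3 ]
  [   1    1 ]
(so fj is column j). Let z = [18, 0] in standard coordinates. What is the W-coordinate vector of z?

Write z = c_1 f1 + c_2 f2 and solve for the c_i.
System: -3c_1 + 3c_2 = 18, c_1 + c_2 = 0; solving gives c_1 = -3, c_2 = 3.
Check: -3f1 + 3f2 = [18, 0].

[-3, 3]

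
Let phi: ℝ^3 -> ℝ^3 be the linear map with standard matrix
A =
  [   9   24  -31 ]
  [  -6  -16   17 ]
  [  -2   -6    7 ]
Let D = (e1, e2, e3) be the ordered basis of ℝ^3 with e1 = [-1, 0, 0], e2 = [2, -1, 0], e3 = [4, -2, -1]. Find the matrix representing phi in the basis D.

Let P have columns e1, ..., e3. Then [phi]_D = P^(-1) A P.
Here det P = -1, so P^(-1) is integer; computing A P first and then P^(-1)(A P) gives [[-3, -2, -1], [-2, 0, 3], [-2, -2, 3]].

[[-3, -2, -1], [-2, 0, 3], [-2, -2, 3]]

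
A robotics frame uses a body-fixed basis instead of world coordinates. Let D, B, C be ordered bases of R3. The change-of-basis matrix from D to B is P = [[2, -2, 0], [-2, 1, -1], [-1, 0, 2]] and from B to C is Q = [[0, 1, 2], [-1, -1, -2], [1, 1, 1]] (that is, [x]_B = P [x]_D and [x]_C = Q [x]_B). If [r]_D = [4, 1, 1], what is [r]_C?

[-12, 6, -4]

First [r]_B = P [r]_D = [6, -8, -2].
Then [r]_C = Q [r]_B = [-12, 6, -4].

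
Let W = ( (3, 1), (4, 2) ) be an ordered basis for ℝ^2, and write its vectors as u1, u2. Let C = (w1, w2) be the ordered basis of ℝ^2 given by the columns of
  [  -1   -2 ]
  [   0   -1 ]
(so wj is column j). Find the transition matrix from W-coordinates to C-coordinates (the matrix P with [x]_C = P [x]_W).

Let M have columns uj and N have columns wj. Then for every x, N [x]_C = x = M [x]_W, so P = N^(-1) M.
Since det N = 1, N^(-1) has integer entries; multiplying gives P = [[-1, 0], [-1, -2]].

[[-1, 0], [-1, -2]]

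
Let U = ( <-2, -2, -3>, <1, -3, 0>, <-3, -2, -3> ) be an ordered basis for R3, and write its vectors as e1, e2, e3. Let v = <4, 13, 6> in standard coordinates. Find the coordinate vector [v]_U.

We seek scalars with c_1 e1 + ... + c_3 e3 = v; equivalently solve M c = v where the columns of M are e1, ..., e3.
Solving this 3x3 system gives c = (1, -3, -3).
Check: e1 - 3e2 - 3e3 = <4, 13, 6>.

<1, -3, -3>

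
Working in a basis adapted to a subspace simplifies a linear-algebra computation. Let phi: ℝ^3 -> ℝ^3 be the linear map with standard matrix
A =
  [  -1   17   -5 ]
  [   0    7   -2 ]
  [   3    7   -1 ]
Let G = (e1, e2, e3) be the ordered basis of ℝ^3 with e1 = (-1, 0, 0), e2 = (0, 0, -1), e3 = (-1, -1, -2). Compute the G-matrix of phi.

With P the matrix whose columns are e1, ..., e3, [phi]_G = P^(-1) A P.
Column by column: phi(e1) = A e1 = (1, 0, -3); its G-coordinates (-1, 3, 0) give column 1.
Continuing for each basis vector yields [phi]_G = [[-1, -3, 3], [3, 3, 2], [0, -2, 3]].

[[-1, -3, 3], [3, 3, 2], [0, -2, 3]]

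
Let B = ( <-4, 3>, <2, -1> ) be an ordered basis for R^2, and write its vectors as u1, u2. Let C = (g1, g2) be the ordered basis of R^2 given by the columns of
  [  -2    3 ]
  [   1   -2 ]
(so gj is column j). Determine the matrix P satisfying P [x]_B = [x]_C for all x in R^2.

Column j of P is [uj]_C, since P maps B-coordinates to C-coordinates.
Expressing u1 in C: u1 = -g1 - 2g2, so column 1 of P is <-1, -2>.
Doing the same for each uj gives P = [[-1, -1], [-2, 0]].

[[-1, -1], [-2, 0]]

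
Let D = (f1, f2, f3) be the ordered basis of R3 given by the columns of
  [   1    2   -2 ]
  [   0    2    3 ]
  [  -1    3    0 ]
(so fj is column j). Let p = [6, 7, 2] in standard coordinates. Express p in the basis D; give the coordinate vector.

[p]_D is the unique c with M c = p, where M has columns f1, ..., f3.
Gaussian elimination on [M | p] yields c = (4, 2, 1).
Check: 4f1 + 2f2 + f3 = [6, 7, 2].

[4, 2, 1]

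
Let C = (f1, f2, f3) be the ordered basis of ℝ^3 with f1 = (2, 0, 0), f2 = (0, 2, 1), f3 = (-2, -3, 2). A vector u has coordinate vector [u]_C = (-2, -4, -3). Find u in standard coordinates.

(2, 1, -10)

u = M [u]_C, where M has columns f1, ..., f3.
Carrying out the matrix-vector product, u = (2, 1, -10).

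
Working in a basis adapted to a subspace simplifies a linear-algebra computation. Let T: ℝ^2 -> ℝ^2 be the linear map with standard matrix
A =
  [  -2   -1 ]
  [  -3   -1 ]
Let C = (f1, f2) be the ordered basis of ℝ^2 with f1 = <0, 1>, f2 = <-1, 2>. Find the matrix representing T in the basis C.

[[-3, 1], [1, 0]]

Let P have columns f1, f2. Then [T]_C = P^(-1) A P.
Here det P = 1, so P^(-1) is integer; computing A P first and then P^(-1)(A P) gives [[-3, 1], [1, 0]].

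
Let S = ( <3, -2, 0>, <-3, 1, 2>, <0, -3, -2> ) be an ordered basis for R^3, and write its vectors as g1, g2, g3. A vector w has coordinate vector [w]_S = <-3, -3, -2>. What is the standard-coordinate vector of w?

By definition w = -3g1 - 3g2 - 2g3.
Summing componentwise gives <0, 9, -2>.

<0, 9, -2>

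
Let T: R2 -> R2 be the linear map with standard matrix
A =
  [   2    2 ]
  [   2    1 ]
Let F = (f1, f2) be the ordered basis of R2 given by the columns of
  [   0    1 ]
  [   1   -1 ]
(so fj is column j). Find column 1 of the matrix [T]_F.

(3, 2)

Column 1 of [T]_F is the F-coordinate vector of T(f1).
In standard coordinates T(f1) = A f1 = (2, 1).
Converting to F: (2, 1) = 3f1 + 2f2, so the coordinate vector is (3, 2).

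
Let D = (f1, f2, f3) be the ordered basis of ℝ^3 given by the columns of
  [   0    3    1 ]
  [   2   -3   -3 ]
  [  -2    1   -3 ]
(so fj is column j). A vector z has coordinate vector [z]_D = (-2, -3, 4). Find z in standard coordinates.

By definition z = -2f1 - 3f2 + 4f3.
Summing componentwise gives (-5, -7, -11).

(-5, -7, -11)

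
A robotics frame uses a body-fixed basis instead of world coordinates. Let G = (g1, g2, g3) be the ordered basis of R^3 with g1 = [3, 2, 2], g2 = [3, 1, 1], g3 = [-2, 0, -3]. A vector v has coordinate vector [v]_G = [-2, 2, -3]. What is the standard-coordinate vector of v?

By definition v = -2g1 + 2g2 - 3g3.
Summing componentwise gives [6, -2, 7].

[6, -2, 7]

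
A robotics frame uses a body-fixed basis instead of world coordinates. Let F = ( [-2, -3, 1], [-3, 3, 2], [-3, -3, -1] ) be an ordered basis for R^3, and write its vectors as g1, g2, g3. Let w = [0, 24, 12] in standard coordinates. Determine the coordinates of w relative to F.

[0, 4, -4]

Write w = c_1 g1 + ... + c_3 g3 and solve for the c_i.
Solving this 3x3 system gives c = (0, 4, -4).
Check: 0·g1 + 4g2 - 4g3 = [0, 24, 12].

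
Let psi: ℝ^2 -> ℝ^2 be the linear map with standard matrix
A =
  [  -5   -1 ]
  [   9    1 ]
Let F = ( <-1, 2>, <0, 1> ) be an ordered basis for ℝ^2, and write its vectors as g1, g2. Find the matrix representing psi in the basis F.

With P the matrix whose columns are g1, g2, [psi]_F = P^(-1) A P.
Column by column: psi(g1) = A g1 = <3, -7>; its F-coordinates <-3, -1> give column 1.
Continuing for each basis vector yields [psi]_F = [[-3, 1], [-1, -1]].

[[-3, 1], [-1, -1]]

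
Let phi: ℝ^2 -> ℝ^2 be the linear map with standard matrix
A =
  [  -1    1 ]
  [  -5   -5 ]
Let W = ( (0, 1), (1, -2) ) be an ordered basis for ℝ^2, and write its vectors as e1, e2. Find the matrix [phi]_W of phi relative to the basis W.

The j-th column of [phi]_W is [phi(ej)]_W.
phi(e1) = A e1 = (1, -5) = -3e1 + e2, so column 1 is (-3, 1).
Repeating for e2 and assembling the columns gives [[-3, -1], [1, -3]].

[[-3, -1], [1, -3]]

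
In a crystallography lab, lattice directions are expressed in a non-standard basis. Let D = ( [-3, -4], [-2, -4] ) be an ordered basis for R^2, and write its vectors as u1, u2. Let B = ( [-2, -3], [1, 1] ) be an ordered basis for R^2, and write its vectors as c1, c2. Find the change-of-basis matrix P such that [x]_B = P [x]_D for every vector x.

Column j of P is [uj]_B, since P maps D-coordinates to B-coordinates.
Expressing u1 in B: u1 = c1 - c2, so column 1 of P is [1, -1].
Doing the same for each uj gives P = [[1, 2], [-1, 2]].

[[1, 2], [-1, 2]]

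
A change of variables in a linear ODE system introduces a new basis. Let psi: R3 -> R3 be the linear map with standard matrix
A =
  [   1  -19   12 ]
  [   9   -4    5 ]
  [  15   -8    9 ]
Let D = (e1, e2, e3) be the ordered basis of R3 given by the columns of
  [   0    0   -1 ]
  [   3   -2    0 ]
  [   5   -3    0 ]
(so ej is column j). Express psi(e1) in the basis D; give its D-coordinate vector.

Compute psi(e1) = A e1 = [3, 13, 21] in standard coordinates.
Then write this in D-coordinates: solve for y in y_1 e1 + ... + y_3 e3 = [3, 13, 21].
This gives y = [3, -2, -3], which is column 1 of [psi]_D.

[3, -2, -3]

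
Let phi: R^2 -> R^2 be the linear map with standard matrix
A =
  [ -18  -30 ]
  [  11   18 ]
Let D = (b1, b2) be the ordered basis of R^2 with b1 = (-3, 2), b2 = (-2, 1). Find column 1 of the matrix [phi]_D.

(0, 3)

Column 1 of [phi]_D is the D-coordinate vector of phi(b1).
In standard coordinates phi(b1) = A b1 = (-6, 3).
Converting to D: (-6, 3) = 0·b1 + 3b2, so the coordinate vector is (0, 3).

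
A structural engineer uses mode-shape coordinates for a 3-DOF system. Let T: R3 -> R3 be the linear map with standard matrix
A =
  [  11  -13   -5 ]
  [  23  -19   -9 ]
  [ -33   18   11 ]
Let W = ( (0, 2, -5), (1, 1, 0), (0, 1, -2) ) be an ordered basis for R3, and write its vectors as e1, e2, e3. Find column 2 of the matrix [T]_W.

(3, -2, 0)

Compute T(e2) = A e2 = (-2, 4, -15) in standard coordinates.
Then write this in W-coordinates: solve for y in y_1 e1 + ... + y_3 e3 = (-2, 4, -15).
This gives y = (3, -2, 0), which is column 2 of [T]_W.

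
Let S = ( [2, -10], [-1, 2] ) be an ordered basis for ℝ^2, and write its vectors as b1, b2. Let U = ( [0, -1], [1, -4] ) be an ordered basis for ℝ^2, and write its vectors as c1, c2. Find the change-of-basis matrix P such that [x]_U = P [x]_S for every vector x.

[[2, 2], [2, -1]]

Take x = bj: its S-coordinates are the j-th standard unit vector, so P e_j — column j of P — equals [bj]_U.
b1 = 2c1 + 2c2, giving column 1 = [2, 2]; repeating for each j gives P = [[2, 2], [2, -1]].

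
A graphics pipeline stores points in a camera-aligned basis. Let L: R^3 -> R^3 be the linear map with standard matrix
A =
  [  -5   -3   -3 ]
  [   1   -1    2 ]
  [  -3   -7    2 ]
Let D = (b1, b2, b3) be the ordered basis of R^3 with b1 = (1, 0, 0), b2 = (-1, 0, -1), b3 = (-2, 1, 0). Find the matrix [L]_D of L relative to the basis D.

Let P have columns b1, ..., b3. Then [L]_D = P^(-1) A P.
Here det P = 1, so P^(-1) is integer; computing A P first and then P^(-1)(A P) gives [[0, 1, 2], [3, -1, 1], [1, -3, -3]].

[[0, 1, 2], [3, -1, 1], [1, -3, -3]]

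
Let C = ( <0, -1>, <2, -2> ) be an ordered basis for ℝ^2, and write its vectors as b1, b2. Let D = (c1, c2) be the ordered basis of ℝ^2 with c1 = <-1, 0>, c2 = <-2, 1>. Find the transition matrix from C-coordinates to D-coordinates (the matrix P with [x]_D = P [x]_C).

Take x = bj: its C-coordinates are the j-th standard unit vector, so P e_j — column j of P — equals [bj]_D.
b1 = 2c1 - c2, giving column 1 = <2, -1>; repeating for each j gives P = [[2, 2], [-1, -2]].

[[2, 2], [-1, -2]]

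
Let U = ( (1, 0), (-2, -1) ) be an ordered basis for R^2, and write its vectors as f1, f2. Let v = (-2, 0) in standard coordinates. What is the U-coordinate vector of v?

(-2, 0)

Write v = c_1 f1 + c_2 f2 and solve for the c_i.
System: c_1 - 2c_2 = -2, 0c_1 - c_2 = 0; solving gives c_1 = -2, c_2 = 0.
Check: -2f1 + 0·f2 = (-2, 0).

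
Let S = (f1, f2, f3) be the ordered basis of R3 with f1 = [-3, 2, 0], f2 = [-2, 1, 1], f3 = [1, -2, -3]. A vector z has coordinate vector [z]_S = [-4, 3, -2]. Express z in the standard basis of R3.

z = M [z]_S, where M has columns f1, ..., f3.
Carrying out the matrix-vector product, z = [4, -1, 9].

[4, -1, 9]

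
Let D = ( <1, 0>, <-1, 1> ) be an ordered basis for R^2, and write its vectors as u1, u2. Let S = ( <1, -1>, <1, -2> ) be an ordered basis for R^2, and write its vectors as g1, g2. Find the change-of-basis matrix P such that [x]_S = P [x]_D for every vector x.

[[2, -1], [-1, 0]]

Let M have columns uj and N have columns gj. Then for every x, N [x]_S = x = M [x]_D, so P = N^(-1) M.
Since det N = -1, N^(-1) has integer entries; multiplying gives P = [[2, -1], [-1, 0]].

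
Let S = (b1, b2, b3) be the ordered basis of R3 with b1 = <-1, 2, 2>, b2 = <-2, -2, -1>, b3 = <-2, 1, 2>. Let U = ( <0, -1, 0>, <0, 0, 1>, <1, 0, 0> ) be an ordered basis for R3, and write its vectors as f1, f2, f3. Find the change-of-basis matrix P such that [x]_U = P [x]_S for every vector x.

Let M have columns bj and N have columns fj. Then for every x, N [x]_U = x = M [x]_S, so P = N^(-1) M.
Since det N = -1, N^(-1) has integer entries; multiplying gives P = [[-2, 2, -1], [2, -1, 2], [-1, -2, -2]].

[[-2, 2, -1], [2, -1, 2], [-1, -2, -2]]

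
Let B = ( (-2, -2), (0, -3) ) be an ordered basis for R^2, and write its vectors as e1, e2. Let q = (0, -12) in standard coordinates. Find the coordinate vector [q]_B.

(0, 4)

Write q = c_1 e1 + c_2 e2 and solve for the c_i.
System: -2c_1 + 0c_2 = 0, -2c_1 - 3c_2 = -12; solving gives c_1 = 0, c_2 = 4.
Check: 0·e1 + 4e2 = (0, -12).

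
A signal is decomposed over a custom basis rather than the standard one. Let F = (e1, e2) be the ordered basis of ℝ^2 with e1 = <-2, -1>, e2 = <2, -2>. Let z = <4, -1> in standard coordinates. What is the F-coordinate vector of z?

Write z = c_1 e1 + c_2 e2 and solve for the c_i.
System: -2c_1 + 2c_2 = 4, -c_1 - 2c_2 = -1; solving gives c_1 = -1, c_2 = 1.
Check: -e1 + e2 = <4, -1>.

<-1, 1>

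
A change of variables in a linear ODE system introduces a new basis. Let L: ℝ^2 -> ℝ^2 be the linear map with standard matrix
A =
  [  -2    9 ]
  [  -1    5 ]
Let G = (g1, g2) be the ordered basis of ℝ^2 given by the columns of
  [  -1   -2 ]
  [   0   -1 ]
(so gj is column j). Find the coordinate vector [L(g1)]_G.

Compute L(g1) = A g1 = [2, 1] in standard coordinates.
Then write this in G-coordinates: solve for y in y_1 g1 + y_2 g2 = [2, 1].
This gives y = [0, -1], which is column 1 of [L]_G.

[0, -1]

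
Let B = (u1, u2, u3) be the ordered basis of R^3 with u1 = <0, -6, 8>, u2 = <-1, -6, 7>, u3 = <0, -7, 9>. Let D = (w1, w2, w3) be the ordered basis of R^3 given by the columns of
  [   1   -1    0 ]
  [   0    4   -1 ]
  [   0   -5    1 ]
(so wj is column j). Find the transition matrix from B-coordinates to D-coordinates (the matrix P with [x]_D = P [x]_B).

[[-2, -2, -2], [-2, -1, -2], [-2, 2, -1]]

Column j of P is [uj]_D, since P maps B-coordinates to D-coordinates.
Expressing u1 in D: u1 = -2w1 - 2w2 - 2w3, so column 1 of P is <-2, -2, -2>.
Doing the same for each uj gives P = [[-2, -2, -2], [-2, -1, -2], [-2, 2, -1]].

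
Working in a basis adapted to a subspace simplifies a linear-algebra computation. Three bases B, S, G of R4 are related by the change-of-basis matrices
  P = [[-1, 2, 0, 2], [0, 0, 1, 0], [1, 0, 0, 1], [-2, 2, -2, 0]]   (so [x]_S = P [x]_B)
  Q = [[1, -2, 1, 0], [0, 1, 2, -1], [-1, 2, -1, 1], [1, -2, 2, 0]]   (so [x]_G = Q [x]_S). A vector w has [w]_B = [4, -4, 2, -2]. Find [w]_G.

Apply P to get S-coordinates [-16, 2, 2, -20], then Q to get G-coordinates.
The result is [w]_G = [-18, 26, -2, -16].

[-18, 26, -2, -16]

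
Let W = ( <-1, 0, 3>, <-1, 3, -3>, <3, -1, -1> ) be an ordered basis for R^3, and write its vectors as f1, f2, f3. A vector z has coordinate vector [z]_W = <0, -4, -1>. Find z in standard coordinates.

By definition z = 0·f1 - 4f2 - f3.
Summing componentwise gives <1, -11, 13>.

<1, -11, 13>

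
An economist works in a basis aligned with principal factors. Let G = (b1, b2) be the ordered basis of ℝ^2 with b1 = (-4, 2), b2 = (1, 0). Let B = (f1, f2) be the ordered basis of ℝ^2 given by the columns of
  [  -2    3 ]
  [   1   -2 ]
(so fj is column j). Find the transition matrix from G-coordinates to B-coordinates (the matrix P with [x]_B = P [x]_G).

Let M have columns bj and N have columns fj. Then for every x, N [x]_B = x = M [x]_G, so P = N^(-1) M.
Since det N = 1, N^(-1) has integer entries; multiplying gives P = [[2, -2], [0, -1]].

[[2, -2], [0, -1]]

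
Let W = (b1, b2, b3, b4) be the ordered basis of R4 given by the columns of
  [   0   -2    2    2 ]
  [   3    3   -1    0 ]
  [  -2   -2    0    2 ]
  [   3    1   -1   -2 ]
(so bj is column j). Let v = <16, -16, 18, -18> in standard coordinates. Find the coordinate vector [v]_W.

<-2, -3, 1, 4>

[v]_W is the unique c with M c = v, where M has columns b1, ..., b4.
Gaussian elimination on [M | v] yields c = (-2, -3, 1, 4).
Check: -2b1 - 3b2 + b3 + 4b4 = <16, -16, 18, -18>.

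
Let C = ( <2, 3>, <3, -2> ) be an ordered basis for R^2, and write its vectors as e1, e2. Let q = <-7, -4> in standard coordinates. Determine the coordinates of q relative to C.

We seek scalars with c_1 e1 + c_2 e2 = q; equivalently solve M c = q where the columns of M are e1, e2.
System: 2c_1 + 3c_2 = -7, 3c_1 - 2c_2 = -4; solving gives c_1 = -2, c_2 = -1.
Check: -2e1 - e2 = <-7, -4>.

<-2, -1>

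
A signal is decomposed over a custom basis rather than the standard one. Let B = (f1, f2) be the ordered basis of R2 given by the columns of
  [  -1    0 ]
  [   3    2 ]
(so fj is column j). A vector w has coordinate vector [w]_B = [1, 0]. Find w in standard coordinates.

[-1, 3]

w = M [w]_B, where M has columns f1, f2.
Carrying out the matrix-vector product, w = [-1, 3].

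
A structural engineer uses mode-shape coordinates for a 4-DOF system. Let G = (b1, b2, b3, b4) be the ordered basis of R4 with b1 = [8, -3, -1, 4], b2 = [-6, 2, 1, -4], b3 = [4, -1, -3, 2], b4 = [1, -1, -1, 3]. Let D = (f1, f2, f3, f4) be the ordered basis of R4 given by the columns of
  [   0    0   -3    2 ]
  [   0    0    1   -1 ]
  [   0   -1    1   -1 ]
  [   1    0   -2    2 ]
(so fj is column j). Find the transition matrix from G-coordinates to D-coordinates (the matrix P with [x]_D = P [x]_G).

Column j of P is [bj]_D, since P maps G-coordinates to D-coordinates.
Expressing b1 in D: b1 = -2f1 - 2f2 - 2f3 + f4, so column 1 of P is [-2, -2, -2, 1].
Doing the same for each bj gives P = [[-2, 0, 0, 1], [-2, 1, 2, 0], [-2, 2, -2, 1], [1, 0, -1, 2]].

[[-2, 0, 0, 1], [-2, 1, 2, 0], [-2, 2, -2, 1], [1, 0, -1, 2]]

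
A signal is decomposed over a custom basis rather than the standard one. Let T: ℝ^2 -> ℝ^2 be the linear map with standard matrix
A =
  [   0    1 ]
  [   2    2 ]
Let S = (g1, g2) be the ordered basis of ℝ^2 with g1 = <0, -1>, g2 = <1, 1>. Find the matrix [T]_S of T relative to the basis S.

[[1, -3], [-1, 1]]

Let P have columns g1, g2. Then [T]_S = P^(-1) A P.
Here det P = 1, so P^(-1) is integer; computing A P first and then P^(-1)(A P) gives [[1, -3], [-1, 1]].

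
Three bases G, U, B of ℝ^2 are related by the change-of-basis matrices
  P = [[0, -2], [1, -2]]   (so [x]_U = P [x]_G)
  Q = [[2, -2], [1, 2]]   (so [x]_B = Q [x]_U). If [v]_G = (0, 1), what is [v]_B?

(0, -6)

Apply P to get U-coordinates (-2, -2), then Q to get B-coordinates.
The result is [v]_B = (0, -6).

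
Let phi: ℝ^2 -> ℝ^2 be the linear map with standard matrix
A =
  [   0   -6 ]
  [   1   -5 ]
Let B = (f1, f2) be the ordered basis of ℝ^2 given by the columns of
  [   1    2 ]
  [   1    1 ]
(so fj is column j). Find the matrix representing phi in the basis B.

[[-2, 0], [-2, -3]]

The j-th column of [phi]_B is [phi(fj)]_B.
phi(f1) = A f1 = <-6, -4> = -2f1 - 2f2, so column 1 is <-2, -2>.
Repeating for f2 and assembling the columns gives [[-2, 0], [-2, -3]].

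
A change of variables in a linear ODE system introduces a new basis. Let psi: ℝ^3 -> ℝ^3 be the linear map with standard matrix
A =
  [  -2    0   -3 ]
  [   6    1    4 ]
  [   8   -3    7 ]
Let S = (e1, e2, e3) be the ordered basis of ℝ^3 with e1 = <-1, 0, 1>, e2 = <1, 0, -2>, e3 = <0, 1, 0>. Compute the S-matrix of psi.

Let P have columns e1, ..., e3. Then [psi]_S = P^(-1) A P.
Here det P = -1, so P^(-1) is integer; computing A P first and then P^(-1)(A P) gives [[3, -2, 3], [2, 2, 3], [-2, -2, 1]].

[[3, -2, 3], [2, 2, 3], [-2, -2, 1]]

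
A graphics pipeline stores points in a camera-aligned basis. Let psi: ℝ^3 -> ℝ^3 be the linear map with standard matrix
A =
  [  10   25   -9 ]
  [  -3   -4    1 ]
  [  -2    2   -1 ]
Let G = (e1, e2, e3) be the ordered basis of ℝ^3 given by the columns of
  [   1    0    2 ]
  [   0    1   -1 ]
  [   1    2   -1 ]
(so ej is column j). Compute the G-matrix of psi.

[[1, 1, -2], [-2, 1, 0], [0, 3, 3]]

With P the matrix whose columns are e1, ..., e3, [psi]_G = P^(-1) A P.
Column by column: psi(e1) = A e1 = [1, -2, -3]; its G-coordinates [1, -2, 0] give column 1.
Continuing for each basis vector yields [psi]_G = [[1, 1, -2], [-2, 1, 0], [0, 3, 3]].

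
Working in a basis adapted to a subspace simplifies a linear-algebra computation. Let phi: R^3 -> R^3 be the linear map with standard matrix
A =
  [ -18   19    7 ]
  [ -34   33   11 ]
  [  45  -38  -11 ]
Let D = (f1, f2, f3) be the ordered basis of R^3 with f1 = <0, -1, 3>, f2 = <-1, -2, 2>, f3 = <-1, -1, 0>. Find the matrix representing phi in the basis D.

[[1, 1, -3], [1, 3, 1], [-3, 3, 0]]

Let P have columns f1, ..., f3. Then [phi]_D = P^(-1) A P.
Here det P = -1, so P^(-1) is integer; computing A P first and then P^(-1)(A P) gives [[1, 1, -3], [1, 3, 1], [-3, 3, 0]].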